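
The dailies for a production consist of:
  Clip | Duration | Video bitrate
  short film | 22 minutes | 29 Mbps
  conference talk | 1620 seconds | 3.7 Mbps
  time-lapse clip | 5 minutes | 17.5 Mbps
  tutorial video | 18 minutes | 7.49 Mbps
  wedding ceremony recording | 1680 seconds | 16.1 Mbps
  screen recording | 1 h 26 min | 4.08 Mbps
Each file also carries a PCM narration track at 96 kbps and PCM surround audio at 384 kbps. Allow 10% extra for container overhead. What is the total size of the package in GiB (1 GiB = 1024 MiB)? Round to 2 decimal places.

14.22 GiB

Audio total: 96 + 384 = 480 kbps = 0.480 Mbps.
short film: 29.480 Mbps × 1320 s × 1.10 = 42805.0 Mb
conference talk: 4.180 Mbps × 1620 s × 1.10 = 7448.8 Mb
time-lapse clip: 17.980 Mbps × 300 s × 1.10 = 5933.4 Mb
tutorial video: 7.970 Mbps × 1080 s × 1.10 = 9468.4 Mb
wedding ceremony recording: 16.580 Mbps × 1680 s × 1.10 = 30639.8 Mb
screen recording: 4.560 Mbps × 5160 s × 1.10 = 25882.6 Mb
Total: 122177.9 Mb = 15272.2 MB.
= 14.22 GiB.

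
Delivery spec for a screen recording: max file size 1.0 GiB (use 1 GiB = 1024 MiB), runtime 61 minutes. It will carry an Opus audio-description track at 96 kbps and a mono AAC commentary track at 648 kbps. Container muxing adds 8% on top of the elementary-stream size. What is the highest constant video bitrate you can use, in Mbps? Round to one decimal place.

Budget: 1.0 GiB = 8589.9 Mb.
Stream payload after overhead: 8589.9 / 1.08 = 7953.6 Mb.
61 min = 3660 s
Total bitrate budget: 7953.6 Mb / 3660 s = 2.173 Mbps.
Audio total: 96 + 648 = 744 kbps = 0.744 Mbps.
Video: 2.173 − 0.744 = 1.429 Mbps.

1.4 Mbps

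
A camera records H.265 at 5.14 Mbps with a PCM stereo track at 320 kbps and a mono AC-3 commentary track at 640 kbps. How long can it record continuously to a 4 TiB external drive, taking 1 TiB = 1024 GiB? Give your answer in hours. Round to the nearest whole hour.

Audio total: 320 + 640 = 960 kbps = 0.960 Mbps.
Total bitrate: 5.14 + 0.960 = 6.100 Mbps.
Capacity: 4 TiB = 35,184,372 Mb.
Recording time: 35,184,372 / 6.100 = 5,767,930 s ≈ 1,602 hours.

1602 hours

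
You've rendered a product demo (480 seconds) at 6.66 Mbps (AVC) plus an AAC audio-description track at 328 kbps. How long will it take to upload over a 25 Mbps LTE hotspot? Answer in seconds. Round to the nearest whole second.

134 seconds

Audio: 328 kbps = 0.328 Mbps.
Total bitrate: 6.988 Mbps.
File: 6.988 Mbps × 480 s = 3354.2 Mb.
At 25 Mbps: 3354.2 / 25 = 134.2 s ≈ 134 seconds.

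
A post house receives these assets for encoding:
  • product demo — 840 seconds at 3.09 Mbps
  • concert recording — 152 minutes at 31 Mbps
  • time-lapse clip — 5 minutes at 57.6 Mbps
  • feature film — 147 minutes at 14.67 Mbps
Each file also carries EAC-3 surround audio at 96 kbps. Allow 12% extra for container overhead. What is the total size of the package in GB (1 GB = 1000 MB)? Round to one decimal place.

Audio: 96 kbps = 0.096 Mbps.
product demo: 3.186 Mbps × 840 s × 1.12 = 2997.4 Mb
concert recording: 31.096 Mbps × 9120 s × 1.12 = 317627.0 Mb
time-lapse clip: 57.696 Mbps × 300 s × 1.12 = 19385.9 Mb
feature film: 14.766 Mbps × 8820 s × 1.12 = 145864.5 Mb
Total: 485874.7 Mb = 60734.3 MB.
= 60.73 GB.

60.7 GB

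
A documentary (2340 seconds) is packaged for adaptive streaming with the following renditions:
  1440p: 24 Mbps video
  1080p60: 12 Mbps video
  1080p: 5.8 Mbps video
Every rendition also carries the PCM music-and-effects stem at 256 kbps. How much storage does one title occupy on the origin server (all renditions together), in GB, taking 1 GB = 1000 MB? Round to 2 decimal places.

12.45 GB

Audio: 256 kbps = 0.256 Mbps.
Sum of rendition bitrates: (24+0.256) + (12+0.256) + (5.8+0.256) = 42.568 Mbps.
× 2340 s = 99,609 Mb = 12,451 MB = 12.45 GB.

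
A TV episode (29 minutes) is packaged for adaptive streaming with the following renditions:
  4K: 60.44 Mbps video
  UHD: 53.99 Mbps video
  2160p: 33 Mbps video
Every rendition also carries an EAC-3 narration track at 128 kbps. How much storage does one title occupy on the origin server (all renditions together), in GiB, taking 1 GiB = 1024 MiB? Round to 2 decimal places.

29 min = 1740 s
Audio: 128 kbps = 0.128 Mbps.
Sum of rendition bitrates: (60.44+0.128) + (53.99+0.128) + (33+0.128) = 147.814 Mbps.
× 1740 s = 257,196 Mb = 32,150 MB = 29.94 GiB.

29.94 GiB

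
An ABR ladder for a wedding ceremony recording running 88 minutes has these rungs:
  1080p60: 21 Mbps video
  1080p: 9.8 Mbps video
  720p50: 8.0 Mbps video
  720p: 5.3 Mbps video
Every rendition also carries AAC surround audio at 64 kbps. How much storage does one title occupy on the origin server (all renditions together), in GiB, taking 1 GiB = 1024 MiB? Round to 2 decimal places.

88 min = 5280 s
Audio: 64 kbps = 0.064 Mbps.
Sum of rendition bitrates: (21+0.064) + (9.8+0.064) + (8.0+0.064) + (5.3+0.064) = 44.356 Mbps.
× 5280 s = 234,200 Mb = 29,275 MB = 27.26 GiB.

27.26 GiB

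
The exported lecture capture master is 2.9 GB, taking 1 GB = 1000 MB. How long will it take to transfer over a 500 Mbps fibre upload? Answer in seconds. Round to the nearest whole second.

46 seconds

File: 2.9 GB = 23200.0 Mb.
At 500 Mbps: 23200.0 / 500 = 46.4 s ≈ 46.4 seconds.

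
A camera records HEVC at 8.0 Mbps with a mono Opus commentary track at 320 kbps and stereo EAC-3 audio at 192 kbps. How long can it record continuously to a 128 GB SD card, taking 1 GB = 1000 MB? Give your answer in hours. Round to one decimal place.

33.4 hours

Audio total: 320 + 192 = 512 kbps = 0.512 Mbps.
Total bitrate: 8.0 + 0.512 = 8.512 Mbps.
Capacity: 128 GB = 1,024,000 Mb.
Recording time: 1,024,000 / 8.512 = 120,301 s ≈ 33.4 hours.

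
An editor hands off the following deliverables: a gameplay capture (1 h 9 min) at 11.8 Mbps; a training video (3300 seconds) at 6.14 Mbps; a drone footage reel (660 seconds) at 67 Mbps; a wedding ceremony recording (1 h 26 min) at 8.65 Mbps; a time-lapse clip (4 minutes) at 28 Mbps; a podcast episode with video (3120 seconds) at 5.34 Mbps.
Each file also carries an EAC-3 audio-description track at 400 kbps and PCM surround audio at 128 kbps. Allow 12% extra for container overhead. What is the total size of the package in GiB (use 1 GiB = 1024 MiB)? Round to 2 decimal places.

Audio total: 400 + 128 = 528 kbps = 0.528 Mbps.
gameplay capture: 12.328 Mbps × 4140 s × 1.12 = 57162.5 Mb
training video: 6.668 Mbps × 3300 s × 1.12 = 24644.9 Mb
drone footage reel: 67.528 Mbps × 660 s × 1.12 = 49916.7 Mb
wedding ceremony recording: 9.178 Mbps × 5160 s × 1.12 = 53041.5 Mb
time-lapse clip: 28.528 Mbps × 240 s × 1.12 = 7668.3 Mb
podcast episode with video: 5.868 Mbps × 3120 s × 1.12 = 20505.1 Mb
Total: 212939.1 Mb = 26617.4 MB.
= 24.79 GiB.

24.79 GiB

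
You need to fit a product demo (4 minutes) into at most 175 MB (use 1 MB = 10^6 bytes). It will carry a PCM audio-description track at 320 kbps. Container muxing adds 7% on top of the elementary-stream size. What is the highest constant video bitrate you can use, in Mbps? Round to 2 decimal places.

Budget: 175 MB = 1400.0 Mb.
Stream payload after overhead: 1400.0 / 1.07 = 1308.4 Mb.
4 min = 240 s
Total bitrate budget: 1308.4 Mb / 240 s = 5.452 Mbps.
Audio: 320 kbps = 0.320 Mbps.
Video: 5.452 − 0.320 = 5.132 Mbps.

5.13 Mbps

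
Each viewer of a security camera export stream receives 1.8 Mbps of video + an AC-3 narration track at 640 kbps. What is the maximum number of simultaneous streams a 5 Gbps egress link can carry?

Audio: 640 kbps = 0.640 Mbps.
Per-viewer media rate: 2.440 Mbps.
5 Gbps = 5,000 Mbps; 5,000 / 2.440 = 2049.18 → 2049 viewers.

2049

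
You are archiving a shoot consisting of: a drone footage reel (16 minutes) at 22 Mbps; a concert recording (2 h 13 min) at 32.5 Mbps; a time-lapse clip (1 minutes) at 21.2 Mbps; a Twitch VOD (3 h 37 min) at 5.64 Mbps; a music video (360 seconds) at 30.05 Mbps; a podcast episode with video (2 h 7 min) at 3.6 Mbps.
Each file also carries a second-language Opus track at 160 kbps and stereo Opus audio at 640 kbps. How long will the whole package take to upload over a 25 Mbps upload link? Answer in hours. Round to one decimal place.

Audio total: 160 + 640 = 800 kbps = 0.800 Mbps.
drone footage reel: 22.800 Mbps × 960 s = 21888.0 Mb
concert recording: 33.300 Mbps × 7980 s = 265734.0 Mb
time-lapse clip: 22.000 Mbps × 60 s = 1320.0 Mb
Twitch VOD: 6.440 Mbps × 13020 s = 83848.8 Mb
music video: 30.850 Mbps × 360 s = 11106.0 Mb
podcast episode with video: 4.400 Mbps × 7620 s = 33528.0 Mb
Total: 417424.8 Mb = 52178.1 MB.
At 25 Mbps: 417424.8 / 25 = 16697 s ≈ 4.64 hours.

4.6 hours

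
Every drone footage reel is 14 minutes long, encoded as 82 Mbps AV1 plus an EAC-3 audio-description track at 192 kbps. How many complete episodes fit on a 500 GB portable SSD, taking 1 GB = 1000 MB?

14 min = 840 s
Audio: 192 kbps = 0.192 Mbps.
Total bitrate: 82.192 Mbps.
Per item: 82.192 Mbps × 840 s = 69,041 Mb = 8,630 MB.
Capacity: 500 GB = 4,000,000 Mb; 57.94 items → 57 complete.

57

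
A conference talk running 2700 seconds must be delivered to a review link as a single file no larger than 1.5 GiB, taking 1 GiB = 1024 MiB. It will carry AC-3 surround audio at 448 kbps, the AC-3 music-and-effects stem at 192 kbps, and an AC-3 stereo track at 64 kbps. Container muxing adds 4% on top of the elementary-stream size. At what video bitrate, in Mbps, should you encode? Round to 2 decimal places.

3.88 Mbps

Budget: 1.5 GiB = 12884.9 Mb.
Stream payload after overhead: 12884.9 / 1.04 = 12389.3 Mb.
Total bitrate budget: 12389.3 Mb / 2700 s = 4.589 Mbps.
Audio total: 448 + 192 + 64 = 704 kbps = 0.704 Mbps.
Video: 4.589 − 0.704 = 3.885 Mbps.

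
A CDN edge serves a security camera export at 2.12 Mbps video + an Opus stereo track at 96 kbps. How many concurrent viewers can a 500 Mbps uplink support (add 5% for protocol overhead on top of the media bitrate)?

Audio: 96 kbps = 0.096 Mbps.
Per-viewer media rate: 2.216 Mbps.
On the wire with 5% overhead: 2.327 Mbps.
500 Mbps = 500.0 Mbps; 500.0 / 2.327 = 214.89 → 214 viewers.

214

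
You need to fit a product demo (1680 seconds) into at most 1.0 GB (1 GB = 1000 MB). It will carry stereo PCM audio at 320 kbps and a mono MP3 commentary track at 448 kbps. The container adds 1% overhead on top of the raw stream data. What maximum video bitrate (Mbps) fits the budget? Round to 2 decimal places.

3.95 Mbps

Budget: 1.0 GB = 8000.0 Mb.
Stream payload after overhead: 8000.0 / 1.01 = 7920.8 Mb.
Total bitrate budget: 7920.8 Mb / 1680 s = 4.715 Mbps.
Audio total: 320 + 448 = 768 kbps = 0.768 Mbps.
Video: 4.715 − 0.768 = 3.947 Mbps.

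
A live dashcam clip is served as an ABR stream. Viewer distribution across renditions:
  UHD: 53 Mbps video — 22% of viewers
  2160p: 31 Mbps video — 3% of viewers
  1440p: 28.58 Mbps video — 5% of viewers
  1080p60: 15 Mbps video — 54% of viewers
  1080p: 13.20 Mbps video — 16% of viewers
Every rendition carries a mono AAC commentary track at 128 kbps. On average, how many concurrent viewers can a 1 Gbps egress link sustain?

41

Audio: 128 kbps = 0.128 Mbps.
Average per-viewer bitrate: 0.22×53.128 + 0.03×31.128 + 0.05×28.708 + 0.54×15.128 + 0.16×13.328 = 24.359 Mbps.
1 Gbps = 1,000 Mbps; 1,000 / 24.359 = 41.05 → 41.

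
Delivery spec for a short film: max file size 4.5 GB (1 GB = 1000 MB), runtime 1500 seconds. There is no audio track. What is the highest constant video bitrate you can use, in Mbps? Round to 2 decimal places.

Budget: 4.5 GB = 36000.0 Mb.
Total bitrate budget: 36000.0 Mb / 1500 s = 24.000 Mbps.

24.00 Mbps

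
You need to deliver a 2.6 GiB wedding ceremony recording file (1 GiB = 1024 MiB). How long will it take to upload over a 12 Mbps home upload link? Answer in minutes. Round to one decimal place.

File: 2.6 GiB = 22333.8 Mb.
At 12 Mbps: 22333.8 / 12 = 1861.2 s ≈ 31 minutes.

31.0 minutes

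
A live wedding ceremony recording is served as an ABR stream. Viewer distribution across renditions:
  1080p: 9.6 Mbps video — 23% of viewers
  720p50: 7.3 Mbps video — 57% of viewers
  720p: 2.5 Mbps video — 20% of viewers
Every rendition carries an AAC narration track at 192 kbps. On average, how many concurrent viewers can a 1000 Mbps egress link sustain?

Audio: 192 kbps = 0.192 Mbps.
Average per-viewer bitrate: 0.23×9.792 + 0.57×7.492 + 0.20×2.692 = 7.061 Mbps.
1000 Mbps = 1,000 Mbps; 1,000 / 7.061 = 141.62 → 141.

141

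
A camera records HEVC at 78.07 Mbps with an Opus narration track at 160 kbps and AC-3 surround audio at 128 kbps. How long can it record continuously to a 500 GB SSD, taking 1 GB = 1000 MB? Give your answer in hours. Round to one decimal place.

14.2 hours

Audio total: 160 + 128 = 288 kbps = 0.288 Mbps.
Total bitrate: 78.07 + 0.288 = 78.358 Mbps.
Capacity: 500 GB = 4,000,000 Mb.
Recording time: 4,000,000 / 78.358 = 51,048 s ≈ 14.2 hours.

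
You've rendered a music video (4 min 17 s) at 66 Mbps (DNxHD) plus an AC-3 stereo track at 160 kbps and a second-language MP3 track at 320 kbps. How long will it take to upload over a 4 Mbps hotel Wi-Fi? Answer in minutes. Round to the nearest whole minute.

71 minutes

4 min 17 s = 257 s
Audio total: 160 + 320 = 480 kbps = 0.480 Mbps.
Total bitrate: 66.480 Mbps.
File: 66.480 Mbps × 257 s = 17085.4 Mb.
At 4 Mbps: 17085.4 / 4 = 4271.3 s ≈ 71.2 minutes.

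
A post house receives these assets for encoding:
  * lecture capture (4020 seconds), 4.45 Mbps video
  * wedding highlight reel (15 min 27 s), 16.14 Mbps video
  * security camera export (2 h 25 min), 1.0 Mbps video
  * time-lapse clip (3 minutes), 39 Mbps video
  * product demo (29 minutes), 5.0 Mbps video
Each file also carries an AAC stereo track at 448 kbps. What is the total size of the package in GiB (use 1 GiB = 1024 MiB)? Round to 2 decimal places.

7.48 GiB

Audio: 448 kbps = 0.448 Mbps.
lecture capture: 4.898 Mbps × 4020 s = 19690.0 Mb
wedding highlight reel: 16.588 Mbps × 927 s = 15377.1 Mb
security camera export: 1.448 Mbps × 8700 s = 12597.6 Mb
time-lapse clip: 39.448 Mbps × 180 s = 7100.6 Mb
product demo: 5.448 Mbps × 1740 s = 9479.5 Mb
Total: 64244.8 Mb = 8030.6 MB.
= 7.479 GiB.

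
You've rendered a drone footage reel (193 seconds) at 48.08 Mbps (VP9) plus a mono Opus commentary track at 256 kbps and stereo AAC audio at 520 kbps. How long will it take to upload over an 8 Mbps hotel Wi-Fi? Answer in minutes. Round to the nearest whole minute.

20 minutes

Audio total: 256 + 520 = 776 kbps = 0.776 Mbps.
Total bitrate: 48.856 Mbps.
File: 48.856 Mbps × 193 s = 9429.2 Mb.
At 8 Mbps: 9429.2 / 8 = 1178.7 s ≈ 19.6 minutes.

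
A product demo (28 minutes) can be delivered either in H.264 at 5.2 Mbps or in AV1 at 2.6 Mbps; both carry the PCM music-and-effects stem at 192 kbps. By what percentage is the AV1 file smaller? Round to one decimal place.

48.2%

28 min = 1680 s
Audio: 192 kbps = 0.192 Mbps.
H.264: 5.392 Mbps × 1680 s = 9058.6 Mb = 1.055 GiB.
AV1: 2.792 Mbps × 1680 s = 4690.6 Mb = 0.546 GiB.
Reduction: (1 − 0.546/1.055) × 100 = 48.22%.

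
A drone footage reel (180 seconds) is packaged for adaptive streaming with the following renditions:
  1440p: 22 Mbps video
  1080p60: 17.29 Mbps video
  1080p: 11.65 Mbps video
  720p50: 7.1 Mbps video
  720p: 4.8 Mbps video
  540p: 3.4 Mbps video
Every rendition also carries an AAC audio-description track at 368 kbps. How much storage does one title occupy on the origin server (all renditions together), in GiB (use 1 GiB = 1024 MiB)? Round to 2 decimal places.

1.43 GiB

Audio: 368 kbps = 0.368 Mbps.
Sum of rendition bitrates: (22+0.368) + (17.29+0.368) + (11.65+0.368) + (7.1+0.368) + (4.8+0.368) + (3.4+0.368) = 68.448 Mbps.
× 180 s = 12,321 Mb = 1,540 MB = 1.434 GiB.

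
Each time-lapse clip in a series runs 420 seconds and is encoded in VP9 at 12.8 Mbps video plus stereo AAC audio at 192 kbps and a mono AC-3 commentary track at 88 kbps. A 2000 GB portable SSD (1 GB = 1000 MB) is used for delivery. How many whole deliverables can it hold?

Audio total: 192 + 88 = 280 kbps = 0.280 Mbps.
Total bitrate: 13.080 Mbps.
Per item: 13.080 Mbps × 420 s = 5,494 Mb = 686.7 MB.
Capacity: 2000 GB = 16,000,000 Mb; 2912.48 items → 2912 complete.

2912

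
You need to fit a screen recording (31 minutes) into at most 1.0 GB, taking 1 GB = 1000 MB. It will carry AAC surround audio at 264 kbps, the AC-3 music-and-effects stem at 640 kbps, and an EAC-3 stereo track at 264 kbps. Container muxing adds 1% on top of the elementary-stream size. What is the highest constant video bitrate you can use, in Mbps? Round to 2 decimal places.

3.09 Mbps

Budget: 1.0 GB = 8000.0 Mb.
Stream payload after overhead: 8000.0 / 1.01 = 7920.8 Mb.
31 min = 1860 s
Total bitrate budget: 7920.8 Mb / 1860 s = 4.258 Mbps.
Audio total: 264 + 640 + 264 = 1168 kbps = 1.168 Mbps.
Video: 4.258 − 1.168 = 3.090 Mbps.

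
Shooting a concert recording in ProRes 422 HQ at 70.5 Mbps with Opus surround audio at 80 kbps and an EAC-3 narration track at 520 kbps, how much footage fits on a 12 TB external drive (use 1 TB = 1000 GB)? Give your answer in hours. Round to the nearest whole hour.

Audio total: 80 + 520 = 600 kbps = 0.600 Mbps.
Total bitrate: 70.5 + 0.600 = 71.100 Mbps.
Capacity: 12 TB = 96,000,000 Mb.
Recording time: 96,000,000 / 71.100 = 1,350,211 s ≈ 375 hours.

375 hours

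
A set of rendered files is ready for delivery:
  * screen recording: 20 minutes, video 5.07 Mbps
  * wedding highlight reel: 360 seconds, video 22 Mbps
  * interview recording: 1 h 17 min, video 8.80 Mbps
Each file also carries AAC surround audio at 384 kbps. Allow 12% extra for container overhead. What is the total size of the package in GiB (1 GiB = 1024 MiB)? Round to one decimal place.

7.4 GiB

Audio: 384 kbps = 0.384 Mbps.
screen recording: 5.454 Mbps × 1200 s × 1.12 = 7330.2 Mb
wedding highlight reel: 22.384 Mbps × 360 s × 1.12 = 9025.2 Mb
interview recording: 9.184 Mbps × 4620 s × 1.12 = 47521.7 Mb
Total: 63877.1 Mb = 7984.6 MB.
= 7.436 GiB.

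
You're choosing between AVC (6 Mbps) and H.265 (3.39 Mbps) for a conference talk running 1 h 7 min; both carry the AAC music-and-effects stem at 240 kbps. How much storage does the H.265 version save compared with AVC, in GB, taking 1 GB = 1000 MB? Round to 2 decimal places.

1.31 GB

1 h 7 min = 67 min = 4020 s
Audio: 240 kbps = 0.240 Mbps.
AVC: 6.240 Mbps × 4020 s = 25084.8 Mb = 3.136 GB.
H.265: 3.630 Mbps × 4020 s = 14592.6 Mb = 1.824 GB.
Saving: 3.136 − 1.824 = 1.312 GB.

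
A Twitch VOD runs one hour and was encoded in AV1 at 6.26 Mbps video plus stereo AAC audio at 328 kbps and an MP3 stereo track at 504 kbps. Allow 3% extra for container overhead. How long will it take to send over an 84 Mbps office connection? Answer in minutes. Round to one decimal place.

5.2 minutes

1 h = 3600 s
Audio total: 328 + 504 = 832 kbps = 0.832 Mbps.
Total bitrate: 7.092 Mbps.
File: 7.092 Mbps × 3600 s = 25531.2 Mb.
With 3% container overhead: ×1.03. → 26297.1 Mb.
At 84 Mbps: 26297.1 / 84 = 313.1 s ≈ 5.22 minutes.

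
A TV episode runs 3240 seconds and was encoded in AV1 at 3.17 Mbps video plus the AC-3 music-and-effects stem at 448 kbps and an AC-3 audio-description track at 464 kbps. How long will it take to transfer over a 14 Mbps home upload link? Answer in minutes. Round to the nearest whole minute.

Audio total: 448 + 464 = 912 kbps = 0.912 Mbps.
Total bitrate: 4.082 Mbps.
File: 4.082 Mbps × 3240 s = 13225.7 Mb.
At 14 Mbps: 13225.7 / 14 = 944.7 s ≈ 15.7 minutes.

16 minutes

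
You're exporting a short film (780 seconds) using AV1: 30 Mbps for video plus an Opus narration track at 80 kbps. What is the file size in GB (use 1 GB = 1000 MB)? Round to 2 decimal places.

Audio: 80 kbps = 0.080 Mbps.
Total bitrate: 30 + 0.080 = 30.080 Mbps.
Stream data: 30.080 Mbps × 780 s = 23462.4 Mb.
23,462 Mb ÷ 8 = 2,933 MB → 2.933 GB.

2.93 GB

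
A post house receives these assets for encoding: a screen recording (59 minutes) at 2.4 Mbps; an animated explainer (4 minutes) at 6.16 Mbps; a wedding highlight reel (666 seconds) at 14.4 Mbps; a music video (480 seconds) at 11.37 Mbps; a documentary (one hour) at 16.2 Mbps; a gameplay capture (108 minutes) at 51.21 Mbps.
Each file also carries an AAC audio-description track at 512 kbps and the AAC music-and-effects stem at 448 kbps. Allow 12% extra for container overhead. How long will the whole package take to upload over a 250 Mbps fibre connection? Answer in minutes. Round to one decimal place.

Audio total: 512 + 448 = 960 kbps = 0.960 Mbps.
screen recording: 3.360 Mbps × 3540 s × 1.12 = 13321.7 Mb
animated explainer: 7.120 Mbps × 240 s × 1.12 = 1913.9 Mb
wedding highlight reel: 15.360 Mbps × 666 s × 1.12 = 11457.3 Mb
music video: 12.330 Mbps × 480 s × 1.12 = 6628.6 Mb
documentary: 17.160 Mbps × 3600 s × 1.12 = 69189.1 Mb
gameplay capture: 52.170 Mbps × 6480 s × 1.12 = 378629.0 Mb
Total: 481139.6 Mb = 60142.5 MB.
At 250 Mbps: 481139.6 / 250 = 1925 s ≈ 32.1 minutes.

32.1 minutes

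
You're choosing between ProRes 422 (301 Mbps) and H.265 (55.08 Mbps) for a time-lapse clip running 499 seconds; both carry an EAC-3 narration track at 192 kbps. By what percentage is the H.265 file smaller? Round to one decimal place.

81.6%

Audio: 192 kbps = 0.192 Mbps.
ProRes 422: 301.192 Mbps × 499 s = 150294.8 Mb = 18.787 GB.
H.265: 55.272 Mbps × 499 s = 27580.7 Mb = 3.448 GB.
Reduction: (1 − 3.448/18.787) × 100 = 81.65%.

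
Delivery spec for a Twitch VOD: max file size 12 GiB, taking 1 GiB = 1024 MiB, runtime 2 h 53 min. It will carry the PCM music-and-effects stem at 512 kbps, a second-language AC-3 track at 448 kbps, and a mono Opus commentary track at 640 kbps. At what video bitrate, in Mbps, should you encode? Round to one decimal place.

8.3 Mbps

Budget: 12 GiB = 103079.2 Mb.
2 h 53 min = 173 min = 10380 s
Total bitrate budget: 103079.2 Mb / 10380 s = 9.931 Mbps.
Audio total: 512 + 448 + 640 = 1600 kbps = 1.600 Mbps.
Video: 9.931 − 1.600 = 8.331 Mbps.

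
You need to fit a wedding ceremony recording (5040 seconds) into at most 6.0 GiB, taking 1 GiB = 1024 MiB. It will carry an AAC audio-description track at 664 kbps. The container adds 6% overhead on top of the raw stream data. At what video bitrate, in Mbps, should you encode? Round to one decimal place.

9.0 Mbps

Budget: 6.0 GiB = 51539.6 Mb.
Stream payload after overhead: 51539.6 / 1.06 = 48622.3 Mb.
Total bitrate budget: 48622.3 Mb / 5040 s = 9.647 Mbps.
Audio: 664 kbps = 0.664 Mbps.
Video: 9.647 − 0.664 = 8.983 Mbps.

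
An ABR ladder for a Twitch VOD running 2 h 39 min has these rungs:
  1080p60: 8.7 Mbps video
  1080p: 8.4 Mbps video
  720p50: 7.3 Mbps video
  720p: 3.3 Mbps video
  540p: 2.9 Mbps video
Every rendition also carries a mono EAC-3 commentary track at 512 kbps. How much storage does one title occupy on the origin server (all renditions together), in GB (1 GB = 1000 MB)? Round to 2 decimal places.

39.54 GB

2 h 39 min = 159 min = 9540 s
Audio: 512 kbps = 0.512 Mbps.
Sum of rendition bitrates: (8.7+0.512) + (8.4+0.512) + (7.3+0.512) + (3.3+0.512) + (2.9+0.512) = 33.160 Mbps.
× 9540 s = 316,346 Mb = 39,543 MB = 39.54 GB.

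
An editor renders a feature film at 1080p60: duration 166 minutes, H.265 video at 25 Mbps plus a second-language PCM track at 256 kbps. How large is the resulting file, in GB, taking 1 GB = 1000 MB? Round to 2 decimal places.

166 min = 9960 s
Audio: 256 kbps = 0.256 Mbps.
Total bitrate: 25 + 0.256 = 25.256 Mbps.
Stream data: 25.256 Mbps × 9960 s = 251549.8 Mb.
251,550 Mb ÷ 8 = 31,444 MB → 31.44 GB.

31.44 GB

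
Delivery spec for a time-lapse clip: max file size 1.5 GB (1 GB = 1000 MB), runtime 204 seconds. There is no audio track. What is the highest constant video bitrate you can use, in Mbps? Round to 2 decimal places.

58.82 Mbps

Budget: 1.5 GB = 12000.0 Mb.
Total bitrate budget: 12000.0 Mb / 204 s = 58.824 Mbps.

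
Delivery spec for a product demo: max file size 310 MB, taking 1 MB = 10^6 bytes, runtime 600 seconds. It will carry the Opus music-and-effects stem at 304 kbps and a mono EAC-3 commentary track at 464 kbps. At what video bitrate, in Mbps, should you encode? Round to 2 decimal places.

Budget: 310 MB = 2480.0 Mb.
Total bitrate budget: 2480.0 Mb / 600 s = 4.133 Mbps.
Audio total: 304 + 464 = 768 kbps = 0.768 Mbps.
Video: 4.133 − 0.768 = 3.365 Mbps.

3.37 Mbps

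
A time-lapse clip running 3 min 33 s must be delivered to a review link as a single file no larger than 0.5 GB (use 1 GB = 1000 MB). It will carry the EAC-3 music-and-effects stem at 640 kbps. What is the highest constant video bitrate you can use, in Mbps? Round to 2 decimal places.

18.14 Mbps

Budget: 0.5 GB = 4000.0 Mb.
3 min 33 s = 213 s
Total bitrate budget: 4000.0 Mb / 213 s = 18.779 Mbps.
Audio: 640 kbps = 0.640 Mbps.
Video: 18.779 − 0.640 = 18.139 Mbps.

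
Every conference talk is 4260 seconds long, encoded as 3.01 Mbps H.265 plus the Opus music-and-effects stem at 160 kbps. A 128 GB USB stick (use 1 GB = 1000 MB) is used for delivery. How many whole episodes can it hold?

Audio: 160 kbps = 0.160 Mbps.
Total bitrate: 3.170 Mbps.
Per item: 3.170 Mbps × 4260 s = 13,504 Mb = 1,688 MB.
Capacity: 128 GB = 1,024,000 Mb; 75.83 items → 75 complete.

75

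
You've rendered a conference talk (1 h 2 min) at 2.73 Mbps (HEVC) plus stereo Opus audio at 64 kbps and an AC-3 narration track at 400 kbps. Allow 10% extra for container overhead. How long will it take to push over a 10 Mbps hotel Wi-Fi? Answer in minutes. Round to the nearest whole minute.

22 minutes

1 h 2 min = 62 min = 3720 s
Audio total: 64 + 400 = 464 kbps = 0.464 Mbps.
Total bitrate: 3.194 Mbps.
File: 3.194 Mbps × 3720 s = 11881.7 Mb.
With 10% container overhead: ×1.10. → 13069.8 Mb.
At 10 Mbps: 13069.8 / 10 = 1307.0 s ≈ 21.8 minutes.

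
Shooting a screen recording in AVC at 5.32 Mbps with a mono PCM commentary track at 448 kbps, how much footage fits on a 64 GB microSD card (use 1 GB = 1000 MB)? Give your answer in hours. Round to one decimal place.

Audio: 448 kbps = 0.448 Mbps.
Total bitrate: 5.32 + 0.448 = 5.768 Mbps.
Capacity: 64 GB = 512,000 Mb.
Recording time: 512,000 / 5.768 = 88,766 s ≈ 24.7 hours.

24.7 hours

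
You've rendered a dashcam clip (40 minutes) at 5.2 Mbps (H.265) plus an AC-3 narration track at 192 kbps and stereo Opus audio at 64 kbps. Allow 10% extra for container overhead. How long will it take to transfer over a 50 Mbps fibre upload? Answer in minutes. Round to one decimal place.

40 min = 2400 s
Audio total: 192 + 64 = 256 kbps = 0.256 Mbps.
Total bitrate: 5.456 Mbps.
File: 5.456 Mbps × 2400 s = 13094.4 Mb.
With 10% container overhead: ×1.10. → 14403.8 Mb.
At 50 Mbps: 14403.8 / 50 = 288.1 s ≈ 4.8 minutes.

4.8 minutes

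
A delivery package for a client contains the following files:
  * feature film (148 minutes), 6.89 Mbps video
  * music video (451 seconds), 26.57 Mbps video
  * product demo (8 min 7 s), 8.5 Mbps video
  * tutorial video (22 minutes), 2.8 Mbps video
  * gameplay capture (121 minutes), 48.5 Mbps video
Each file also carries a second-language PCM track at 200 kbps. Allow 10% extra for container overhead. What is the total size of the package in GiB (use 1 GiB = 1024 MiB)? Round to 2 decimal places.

55.93 GiB

Audio: 200 kbps = 0.200 Mbps.
feature film: 7.090 Mbps × 8880 s × 1.10 = 69255.1 Mb
music video: 26.770 Mbps × 451 s × 1.10 = 13280.6 Mb
product demo: 8.700 Mbps × 487 s × 1.10 = 4660.6 Mb
tutorial video: 3.000 Mbps × 1320 s × 1.10 = 4356.0 Mb
gameplay capture: 48.700 Mbps × 7260 s × 1.10 = 388918.2 Mb
Total: 480470.5 Mb = 60058.8 MB.
= 55.93 GiB.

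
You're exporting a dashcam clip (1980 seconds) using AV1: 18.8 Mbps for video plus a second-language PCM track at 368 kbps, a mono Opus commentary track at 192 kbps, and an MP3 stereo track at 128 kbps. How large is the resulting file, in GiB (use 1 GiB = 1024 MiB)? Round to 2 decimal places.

4.49 GiB

Audio total: 368 + 192 + 128 = 688 kbps = 0.688 Mbps.
Total bitrate: 18.8 + 0.688 = 19.488 Mbps.
Stream data: 19.488 Mbps × 1980 s = 38586.2 Mb.
38,586 Mb = 4,823,280,000 bytes ÷ 1,073,741,824 = 4.492 GiB.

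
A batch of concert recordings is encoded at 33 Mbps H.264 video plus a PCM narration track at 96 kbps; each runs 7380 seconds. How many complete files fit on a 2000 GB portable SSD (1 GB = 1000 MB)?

65

Audio: 96 kbps = 0.096 Mbps.
Total bitrate: 33.096 Mbps.
Per item: 33.096 Mbps × 7380 s = 244,248 Mb = 30,531 MB.
Capacity: 2000 GB = 16,000,000 Mb; 65.51 items → 65 complete.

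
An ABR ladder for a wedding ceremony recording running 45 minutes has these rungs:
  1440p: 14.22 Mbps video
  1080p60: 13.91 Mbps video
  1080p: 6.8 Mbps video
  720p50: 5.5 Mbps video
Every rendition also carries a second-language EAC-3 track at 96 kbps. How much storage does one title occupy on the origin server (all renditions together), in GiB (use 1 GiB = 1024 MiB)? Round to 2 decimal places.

45 min = 2700 s
Audio: 96 kbps = 0.096 Mbps.
Sum of rendition bitrates: (14.22+0.096) + (13.91+0.096) + (6.8+0.096) + (5.5+0.096) = 40.814 Mbps.
× 2700 s = 110,198 Mb = 13,775 MB = 12.83 GiB.

12.83 GiB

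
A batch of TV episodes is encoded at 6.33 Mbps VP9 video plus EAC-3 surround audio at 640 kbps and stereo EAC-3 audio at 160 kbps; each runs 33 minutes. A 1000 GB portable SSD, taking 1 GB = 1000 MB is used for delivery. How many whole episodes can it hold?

33 min = 1980 s
Audio total: 640 + 160 = 800 kbps = 0.800 Mbps.
Total bitrate: 7.130 Mbps.
Per item: 7.130 Mbps × 1980 s = 14,117 Mb = 1,765 MB.
Capacity: 1000 GB = 8,000,000 Mb; 566.68 items → 566 complete.

566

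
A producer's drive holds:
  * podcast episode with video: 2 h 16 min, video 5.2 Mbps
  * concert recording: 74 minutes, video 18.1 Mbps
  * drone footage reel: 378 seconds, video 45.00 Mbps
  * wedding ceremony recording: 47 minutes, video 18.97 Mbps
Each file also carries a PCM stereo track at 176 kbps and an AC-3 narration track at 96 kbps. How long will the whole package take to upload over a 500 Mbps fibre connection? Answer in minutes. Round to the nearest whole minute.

7 minutes

Audio total: 176 + 96 = 272 kbps = 0.272 Mbps.
podcast episode with video: 5.472 Mbps × 8160 s = 44651.5 Mb
concert recording: 18.372 Mbps × 4440 s = 81571.7 Mb
drone footage reel: 45.272 Mbps × 378 s = 17112.8 Mb
wedding ceremony recording: 19.242 Mbps × 2820 s = 54262.4 Mb
Total: 197598.5 Mb = 24699.8 MB.
At 500 Mbps: 197598.5 / 500 = 395 s ≈ 6.59 minutes.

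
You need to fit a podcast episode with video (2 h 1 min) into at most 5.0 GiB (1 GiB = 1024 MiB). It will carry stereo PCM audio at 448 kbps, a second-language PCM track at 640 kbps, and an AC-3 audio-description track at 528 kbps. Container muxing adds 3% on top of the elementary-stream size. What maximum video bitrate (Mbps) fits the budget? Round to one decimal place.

Budget: 5.0 GiB = 42949.7 Mb.
Stream payload after overhead: 42949.7 / 1.03 = 41698.7 Mb.
2 h 1 min = 121 min = 7260 s
Total bitrate budget: 41698.7 Mb / 7260 s = 5.744 Mbps.
Audio total: 448 + 640 + 528 = 1616 kbps = 1.616 Mbps.
Video: 5.744 − 1.616 = 4.128 Mbps.

4.1 Mbps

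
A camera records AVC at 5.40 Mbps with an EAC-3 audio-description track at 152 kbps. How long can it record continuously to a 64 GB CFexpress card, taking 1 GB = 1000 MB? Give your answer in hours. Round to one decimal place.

25.6 hours

Audio: 152 kbps = 0.152 Mbps.
Total bitrate: 5.40 + 0.152 = 5.552 Mbps.
Capacity: 64 GB = 512,000 Mb.
Recording time: 512,000 / 5.552 = 92,219 s ≈ 25.6 hours.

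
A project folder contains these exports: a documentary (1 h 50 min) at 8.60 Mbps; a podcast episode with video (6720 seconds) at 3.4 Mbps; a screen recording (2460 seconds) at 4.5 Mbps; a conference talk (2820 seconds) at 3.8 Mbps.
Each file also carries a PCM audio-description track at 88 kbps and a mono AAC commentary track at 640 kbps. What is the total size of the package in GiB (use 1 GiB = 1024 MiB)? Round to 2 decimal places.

Audio total: 88 + 640 = 728 kbps = 0.728 Mbps.
documentary: 9.328 Mbps × 6600 s = 61564.8 Mb
podcast episode with video: 4.128 Mbps × 6720 s = 27740.2 Mb
screen recording: 5.228 Mbps × 2460 s = 12860.9 Mb
conference talk: 4.528 Mbps × 2820 s = 12769.0 Mb
Total: 114934.8 Mb = 14366.9 MB.
= 13.38 GiB.

13.38 GiB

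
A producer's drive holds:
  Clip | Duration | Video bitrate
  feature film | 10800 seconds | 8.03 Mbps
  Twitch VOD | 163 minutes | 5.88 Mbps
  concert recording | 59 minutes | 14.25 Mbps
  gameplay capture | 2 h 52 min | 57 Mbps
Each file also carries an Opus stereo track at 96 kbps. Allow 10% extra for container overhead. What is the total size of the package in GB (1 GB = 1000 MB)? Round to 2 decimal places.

108.11 GB

Audio: 96 kbps = 0.096 Mbps.
feature film: 8.126 Mbps × 10800 s × 1.10 = 96536.9 Mb
Twitch VOD: 5.976 Mbps × 9780 s × 1.10 = 64289.8 Mb
concert recording: 14.346 Mbps × 3540 s × 1.10 = 55863.3 Mb
gameplay capture: 57.096 Mbps × 10320 s × 1.10 = 648153.8 Mb
Total: 864843.8 Mb = 108105.5 MB.
= 108.1 GB.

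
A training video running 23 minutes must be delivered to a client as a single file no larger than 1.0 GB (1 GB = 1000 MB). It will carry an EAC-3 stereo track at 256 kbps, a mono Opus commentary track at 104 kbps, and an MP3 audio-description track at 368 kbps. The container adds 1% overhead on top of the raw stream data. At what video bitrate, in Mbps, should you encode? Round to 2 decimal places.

Budget: 1.0 GB = 8000.0 Mb.
Stream payload after overhead: 8000.0 / 1.01 = 7920.8 Mb.
23 min = 1380 s
Total bitrate budget: 7920.8 Mb / 1380 s = 5.740 Mbps.
Audio total: 256 + 104 + 368 = 728 kbps = 0.728 Mbps.
Video: 5.740 − 0.728 = 5.012 Mbps.

5.01 Mbps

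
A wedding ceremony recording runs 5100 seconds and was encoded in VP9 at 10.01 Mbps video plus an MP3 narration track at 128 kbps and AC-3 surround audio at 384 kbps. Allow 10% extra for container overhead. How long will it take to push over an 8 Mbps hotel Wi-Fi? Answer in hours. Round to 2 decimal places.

Audio total: 128 + 384 = 512 kbps = 0.512 Mbps.
Total bitrate: 10.522 Mbps.
File: 10.522 Mbps × 5100 s = 53662.2 Mb.
With 10% container overhead: ×1.10. → 59028.4 Mb.
At 8 Mbps: 59028.4 / 8 = 7378.6 s ≈ 2.05 hours.

2.05 hours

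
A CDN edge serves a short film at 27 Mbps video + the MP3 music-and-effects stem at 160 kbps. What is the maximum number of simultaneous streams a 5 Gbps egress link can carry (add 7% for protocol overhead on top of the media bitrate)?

Audio: 160 kbps = 0.160 Mbps.
Per-viewer media rate: 27.160 Mbps.
On the wire with 7% overhead: 29.061 Mbps.
5 Gbps = 5,000 Mbps; 5,000 / 29.061 = 172.05 → 172 viewers.

172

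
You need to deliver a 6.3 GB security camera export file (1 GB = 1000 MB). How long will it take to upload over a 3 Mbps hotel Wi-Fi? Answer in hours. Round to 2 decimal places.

File: 6.3 GB = 50400.0 Mb.
At 3 Mbps: 50400.0 / 3 = 16800.0 s ≈ 4.67 hours.

4.67 hours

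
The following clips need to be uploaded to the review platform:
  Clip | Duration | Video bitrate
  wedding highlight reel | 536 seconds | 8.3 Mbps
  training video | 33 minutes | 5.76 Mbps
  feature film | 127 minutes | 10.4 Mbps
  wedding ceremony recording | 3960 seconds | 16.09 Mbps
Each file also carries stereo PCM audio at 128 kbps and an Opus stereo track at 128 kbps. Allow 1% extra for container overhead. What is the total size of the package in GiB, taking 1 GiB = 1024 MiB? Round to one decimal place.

Audio total: 128 + 128 = 256 kbps = 0.256 Mbps.
wedding highlight reel: 8.556 Mbps × 536 s × 1.01 = 4631.9 Mb
training video: 6.016 Mbps × 1980 s × 1.01 = 12030.8 Mb
feature film: 10.656 Mbps × 7620 s × 1.01 = 82010.7 Mb
wedding ceremony recording: 16.346 Mbps × 3960 s × 1.01 = 65377.5 Mb
Total: 164050.8 Mb = 20506.4 MB.
= 19.10 GiB.

19.1 GiB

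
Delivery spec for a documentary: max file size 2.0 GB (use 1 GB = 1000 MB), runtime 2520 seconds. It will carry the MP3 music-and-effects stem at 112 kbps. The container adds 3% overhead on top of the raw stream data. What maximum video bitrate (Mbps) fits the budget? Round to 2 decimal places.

6.05 Mbps

Budget: 2.0 GB = 16000.0 Mb.
Stream payload after overhead: 16000.0 / 1.03 = 15534.0 Mb.
Total bitrate budget: 15534.0 Mb / 2520 s = 6.164 Mbps.
Audio: 112 kbps = 0.112 Mbps.
Video: 6.164 − 0.112 = 6.052 Mbps.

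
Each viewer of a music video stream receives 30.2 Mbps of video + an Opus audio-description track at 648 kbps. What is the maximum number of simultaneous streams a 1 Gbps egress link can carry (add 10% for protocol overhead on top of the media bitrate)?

29

Audio: 648 kbps = 0.648 Mbps.
Per-viewer media rate: 30.848 Mbps.
On the wire with 10% overhead: 33.933 Mbps.
1 Gbps = 1,000 Mbps; 1,000 / 33.933 = 29.47 → 29 viewers.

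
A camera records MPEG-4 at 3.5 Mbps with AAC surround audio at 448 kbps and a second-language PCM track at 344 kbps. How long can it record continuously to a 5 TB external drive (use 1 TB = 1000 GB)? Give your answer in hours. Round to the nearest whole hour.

2589 hours

Audio total: 448 + 344 = 792 kbps = 0.792 Mbps.
Total bitrate: 3.5 + 0.792 = 4.292 Mbps.
Capacity: 5 TB = 40,000,000 Mb.
Recording time: 40,000,000 / 4.292 = 9,319,664 s ≈ 2,589 hours.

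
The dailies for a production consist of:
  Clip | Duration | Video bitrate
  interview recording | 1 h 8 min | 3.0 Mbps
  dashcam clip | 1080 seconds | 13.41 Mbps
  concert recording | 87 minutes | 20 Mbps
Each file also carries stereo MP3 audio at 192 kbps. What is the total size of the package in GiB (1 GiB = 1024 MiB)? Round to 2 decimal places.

15.50 GiB

Audio: 192 kbps = 0.192 Mbps.
interview recording: 3.192 Mbps × 4080 s = 13023.4 Mb
dashcam clip: 13.602 Mbps × 1080 s = 14690.2 Mb
concert recording: 20.192 Mbps × 5220 s = 105402.2 Mb
Total: 133115.8 Mb = 16639.5 MB.
= 15.50 GiB.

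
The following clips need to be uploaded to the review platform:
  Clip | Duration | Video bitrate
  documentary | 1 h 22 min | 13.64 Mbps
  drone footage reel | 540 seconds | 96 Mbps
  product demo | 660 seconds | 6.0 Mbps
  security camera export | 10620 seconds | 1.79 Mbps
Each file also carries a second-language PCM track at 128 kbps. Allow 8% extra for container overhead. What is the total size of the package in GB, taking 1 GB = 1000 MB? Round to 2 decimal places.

19.45 GB

Audio: 128 kbps = 0.128 Mbps.
documentary: 13.768 Mbps × 4920 s × 1.08 = 73157.6 Mb
drone footage reel: 96.128 Mbps × 540 s × 1.08 = 56061.8 Mb
product demo: 6.128 Mbps × 660 s × 1.08 = 4368.0 Mb
security camera export: 1.918 Mbps × 10620 s × 1.08 = 21998.7 Mb
Total: 155586.2 Mb = 19448.3 MB.
= 19.45 GB.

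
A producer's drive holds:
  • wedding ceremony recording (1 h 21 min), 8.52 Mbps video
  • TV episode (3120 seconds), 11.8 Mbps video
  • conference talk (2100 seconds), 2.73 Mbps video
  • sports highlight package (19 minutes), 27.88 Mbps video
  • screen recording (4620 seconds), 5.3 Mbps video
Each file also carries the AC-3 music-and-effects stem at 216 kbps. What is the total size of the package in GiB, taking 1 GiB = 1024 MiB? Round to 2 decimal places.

16.72 GiB

Audio: 216 kbps = 0.216 Mbps.
wedding ceremony recording: 8.736 Mbps × 4860 s = 42457.0 Mb
TV episode: 12.016 Mbps × 3120 s = 37489.9 Mb
conference talk: 2.946 Mbps × 2100 s = 6186.6 Mb
sports highlight package: 28.096 Mbps × 1140 s = 32029.4 Mb
screen recording: 5.516 Mbps × 4620 s = 25483.9 Mb
Total: 143646.8 Mb = 17955.9 MB.
= 16.72 GiB.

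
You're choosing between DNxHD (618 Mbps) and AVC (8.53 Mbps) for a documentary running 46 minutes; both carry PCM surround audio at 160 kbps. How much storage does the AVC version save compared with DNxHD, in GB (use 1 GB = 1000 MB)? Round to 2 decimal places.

210.27 GB

46 min = 2760 s
Audio: 160 kbps = 0.160 Mbps.
DNxHD: 618.160 Mbps × 2760 s = 1706121.6 Mb = 213.265 GB.
AVC: 8.690 Mbps × 2760 s = 23984.4 Mb = 2.998 GB.
Saving: 213.265 − 2.998 = 210.267 GB.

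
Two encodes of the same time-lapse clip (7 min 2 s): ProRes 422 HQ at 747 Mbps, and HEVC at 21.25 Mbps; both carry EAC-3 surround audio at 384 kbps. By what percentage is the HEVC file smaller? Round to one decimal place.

97.1%

7 min 2 s = 422 s
Audio: 384 kbps = 0.384 Mbps.
ProRes 422 HQ: 747.384 Mbps × 422 s = 315396.0 Mb = 39.425 GB.
HEVC: 21.634 Mbps × 422 s = 9129.5 Mb = 1.141 GB.
Reduction: (1 − 1.141/39.425) × 100 = 97.11%.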